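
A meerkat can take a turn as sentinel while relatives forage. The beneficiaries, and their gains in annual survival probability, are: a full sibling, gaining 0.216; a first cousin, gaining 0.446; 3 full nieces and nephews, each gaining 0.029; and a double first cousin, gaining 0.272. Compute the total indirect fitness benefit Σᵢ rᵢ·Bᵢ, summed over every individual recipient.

0.2535

r to a full sibling = 1/2 (full sibs share both parents — two paths of length 2: r = 2·(1/2)^2 = 1/2).
r to a first cousin = 1/8 (first cousins share one grandparent pair — two paths of length 4: r = 2·(1/2)^4 = 1/8).
r to a full niece or nephew = 0.25 (full aunt/uncle↔niece/nephew: two paths of length 3 through the shared grandparent pair: r = 2·(1/2)^3 = 1/4).
r to a double first cousin = 1/4 (double first cousins share both grandparent pairs — four paths of length 4: r = 4·(1/2)^4 = 1/4).
Summing one r·B term per recipient: 1·0.5·0.216 + 1·0.125·0.446 + 3·0.25·0.029 + 1·0.25·0.272 = 0.2535.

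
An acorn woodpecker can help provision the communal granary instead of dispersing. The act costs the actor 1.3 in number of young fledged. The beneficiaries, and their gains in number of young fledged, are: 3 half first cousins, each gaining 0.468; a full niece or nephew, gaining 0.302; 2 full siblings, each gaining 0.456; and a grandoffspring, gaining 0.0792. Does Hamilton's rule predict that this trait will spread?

No

Hamilton's rule: the trait is favored when the sum of r·B over every recipient exceeds the actor's cost C.
r to a half first cousin = 0.0625 (half first cousins share one grandparent — one path of length 4: r = (1/2)^4 = 1/16).
r to a full niece or nephew = 0.25 (full aunt/uncle↔niece/nephew: two paths of length 3 through the shared grandparent pair: r = 2·(1/2)^3 = 1/4).
r to a full sibling = 1/2 (full sibs share both parents — two paths of length 2: r = 2·(1/2)^2 = 1/2).
r to a grandoffspring = 1/4 (two parent–offspring links: r = (1/2)^2 = 1/4).
Summing one r·B term per recipient: 3·0.0625·0.468 + 1·0.25·0.302 + 2·0.5·0.456 + 1·0.25·0.0792 = 0.63905.
0.63905 < 1.3: the indirect benefit is less than the cost.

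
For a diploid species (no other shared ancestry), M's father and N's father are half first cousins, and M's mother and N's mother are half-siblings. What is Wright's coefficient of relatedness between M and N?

0.078125

Relatedness sums over independent paths through distinct common ancestors.
M and N are related in two ways: half second cousins through their fathers (r = 1/64) and half first cousins through their mothers (r = 1/16).
r = 1/64 + 1/16 = 0.078125.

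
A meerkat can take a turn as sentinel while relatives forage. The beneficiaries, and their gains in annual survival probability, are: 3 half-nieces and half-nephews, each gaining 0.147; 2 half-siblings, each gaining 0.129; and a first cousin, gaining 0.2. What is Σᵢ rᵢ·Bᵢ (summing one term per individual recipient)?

0.144625

r to a half-niece or half-nephew = 0.125 (half-aunt/uncle↔niece/nephew: one path of length 3: r = (1/2)^3 = 1/8).
r to a half-sibling = 0.25 (half-sibs share one parent — one path of length 2: r = (1/2)^2 = 1/4).
r to a first cousin = 1/8 (first cousins share one grandparent pair — two paths of length 4: r = 2·(1/2)^4 = 1/8).
Summing one r·B term per recipient: 3·0.125·0.147 + 2·0.25·0.129 + 1·0.125·0.2 = 0.144625.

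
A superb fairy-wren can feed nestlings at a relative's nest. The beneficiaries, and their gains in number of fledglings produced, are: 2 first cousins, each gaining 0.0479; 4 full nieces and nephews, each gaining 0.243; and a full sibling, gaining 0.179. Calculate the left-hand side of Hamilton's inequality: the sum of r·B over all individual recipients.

r to a first cousin = 0.125 (first cousins share one grandparent pair — two paths of length 4: r = 2·(1/2)^4 = 1/8).
r to a full niece or nephew = 1/4 (full aunt/uncle↔niece/nephew: two paths of length 3 through the shared grandparent pair: r = 2·(1/2)^3 = 1/4).
r to a full sibling = 0.5 (full sibs share both parents — two paths of length 2: r = 2·(1/2)^2 = 1/2).
Summing one r·B term per recipient: 2·0.125·0.0479 + 4·0.25·0.243 + 1·0.5·0.179 = 0.344475.

0.344475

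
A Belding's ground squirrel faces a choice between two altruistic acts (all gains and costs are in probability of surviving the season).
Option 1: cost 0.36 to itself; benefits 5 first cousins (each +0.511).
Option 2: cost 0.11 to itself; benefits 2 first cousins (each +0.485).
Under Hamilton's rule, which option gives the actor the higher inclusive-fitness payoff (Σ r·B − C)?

Option 1: r to a first cousin = 0.125.
Option 1: Σ r·B − C = (5·0.125·0.511) − 0.36 = -0.040625.
Option 2: r to a first cousin = 0.125.
Option 2: Σ r·B − C = (2·0.125·0.485) − 0.11 = 0.01125.
Option 2 has the higher net inclusive-fitness payoff.

Option 2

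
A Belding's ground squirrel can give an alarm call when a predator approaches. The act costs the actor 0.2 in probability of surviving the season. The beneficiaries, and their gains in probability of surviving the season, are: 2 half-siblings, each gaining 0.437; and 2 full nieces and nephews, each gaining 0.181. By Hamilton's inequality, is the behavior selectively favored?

Hamilton's rule: the trait is favored when the sum of r·B over every recipient exceeds the actor's cost C.
r to a half-sibling = 1/4 (half-sibs share one parent — one path of length 2: r = (1/2)^2 = 1/4).
r to a full niece or nephew = 0.25 (full aunt/uncle↔niece/nephew: two paths of length 3 through the shared grandparent pair: r = 2·(1/2)^3 = 1/4).
Summing one r·B term per recipient: 2·0.25·0.437 + 2·0.25·0.181 = 0.309.
0.309 > 0.2: the indirect benefit exceeds the cost.

Yes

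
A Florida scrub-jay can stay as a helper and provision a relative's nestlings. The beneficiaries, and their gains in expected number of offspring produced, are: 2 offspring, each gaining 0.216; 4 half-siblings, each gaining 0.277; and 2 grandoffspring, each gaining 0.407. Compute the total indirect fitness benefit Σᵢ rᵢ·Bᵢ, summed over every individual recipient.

r to an offspring = 0.5 (one parent–offspring link: r = (1/2)^1 = 1/2).
r to a half-sibling = 0.25 (half-sibs share one parent — one path of length 2: r = (1/2)^2 = 1/4).
r to a grandoffspring = 0.25 (two parent–offspring links: r = (1/2)^2 = 1/4).
Summing one r·B term per recipient: 2·0.5·0.216 + 4·0.25·0.277 + 2·0.25·0.407 = 0.6965.

0.6965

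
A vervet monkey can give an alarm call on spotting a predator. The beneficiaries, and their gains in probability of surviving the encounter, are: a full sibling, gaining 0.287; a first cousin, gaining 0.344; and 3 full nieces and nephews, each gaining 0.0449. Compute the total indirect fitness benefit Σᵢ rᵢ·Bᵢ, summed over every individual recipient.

r to a full sibling = 0.5 (full sibs share both parents — two paths of length 2: r = 2·(1/2)^2 = 1/2).
r to a first cousin = 1/8 (first cousins share one grandparent pair — two paths of length 4: r = 2·(1/2)^4 = 1/8).
r to a full niece or nephew = 0.25 (full aunt/uncle↔niece/nephew: two paths of length 3 through the shared grandparent pair: r = 2·(1/2)^3 = 1/4).
Summing one r·B term per recipient: 1·0.5·0.287 + 1·0.125·0.344 + 3·0.25·0.0449 = 0.220175.

0.220175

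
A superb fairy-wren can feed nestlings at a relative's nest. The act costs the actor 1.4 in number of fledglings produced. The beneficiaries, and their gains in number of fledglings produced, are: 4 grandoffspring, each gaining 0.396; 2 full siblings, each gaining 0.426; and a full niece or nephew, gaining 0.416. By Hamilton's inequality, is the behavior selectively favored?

No

Hamilton's rule: the trait is favored when the sum of r·B over every recipient exceeds the actor's cost C.
r to a grandoffspring = 1/4 (two parent–offspring links: r = (1/2)^2 = 1/4).
r to a full sibling = 0.5 (full sibs share both parents — two paths of length 2: r = 2·(1/2)^2 = 1/2).
r to a full niece or nephew = 0.25 (full aunt/uncle↔niece/nephew: two paths of length 3 through the shared grandparent pair: r = 2·(1/2)^3 = 1/4).
Summing one r·B term per recipient: 4·0.25·0.396 + 2·0.5·0.426 + 1·0.25·0.416 = 0.926.
0.926 < 1.4: the indirect benefit is less than the cost.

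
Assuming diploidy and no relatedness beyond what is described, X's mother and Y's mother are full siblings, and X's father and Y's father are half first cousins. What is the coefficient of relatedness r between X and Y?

0.140625

Independent pedigree routes through distinct common ancestors add.
X and Y are related in two ways: first cousins through their mothers (r = 1/8) and half second cousins through their fathers (r = 1/64).
r = 1/8 + 1/64 = 0.140625.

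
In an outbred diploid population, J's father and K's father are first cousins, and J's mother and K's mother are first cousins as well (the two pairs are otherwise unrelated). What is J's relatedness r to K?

Relatedness sums over independent paths through distinct common ancestors.
J and K are related in two ways: second cousins through their fathers (r = 1/32) and second cousins through their mothers (r = 1/32).
r = 1/32 + 1/32 = 1/16 = 0.0625.

0.0625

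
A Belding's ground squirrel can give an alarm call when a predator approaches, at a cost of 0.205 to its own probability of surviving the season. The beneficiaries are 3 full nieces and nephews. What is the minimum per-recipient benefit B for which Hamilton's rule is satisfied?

r to a full niece or nephew = 1/4 (full aunt/uncle↔niece/nephew: two paths of length 3 through the shared grandparent pair: r = 2·(1/2)^3 = 1/4).
Hamilton's rule with n recipients of equal r: n·r·B > C, so B > C/(n·r) = 0.205/(3·0.25) = 0.2733.

0.2733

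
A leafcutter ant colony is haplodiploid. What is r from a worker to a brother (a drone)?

Her haploid brother carries none of their father's genes and a random half of their mother's genome; that half matches the maternal half of her own genome with probability 1/2: r = 1/2 · 1/2 = 1/4.

0.25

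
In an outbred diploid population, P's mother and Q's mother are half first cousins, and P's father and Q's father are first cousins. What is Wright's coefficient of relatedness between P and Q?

Wright's path rule: contributions from independent ancestry routes add.
P and Q are related in two ways: half second cousins through their mothers (r = 1/64) and second cousins through their fathers (r = 1/32).
r = 1/64 + 1/32 = 0.046875.

0.046875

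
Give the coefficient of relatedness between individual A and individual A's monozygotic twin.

Each parent–offspring link contributes a factor of 1/2, and independent paths through distinct common ancestors add.
Monozygotic twins share every allele identical by descent: r = 1.

1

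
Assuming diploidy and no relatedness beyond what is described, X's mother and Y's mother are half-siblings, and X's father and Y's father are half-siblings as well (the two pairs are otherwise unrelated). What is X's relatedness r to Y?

0.125

Wright's path rule: contributions from independent ancestry routes add.
X and Y are related in two ways: half first cousins through their mothers (r = 1/16) and half first cousins through their fathers (r = 1/16).
r = 1/16 + 1/16 = 0.125.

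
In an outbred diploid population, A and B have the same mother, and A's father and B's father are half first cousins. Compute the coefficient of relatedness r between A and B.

With two independent routes of shared ancestry, r is the sum of the two contributions.
A and B are related in two ways: half-sibs through their shared mother (r = 1/4) and half second cousins through their fathers (r = 1/64).
r = 1/4 + 1/64 = 0.265625.

0.265625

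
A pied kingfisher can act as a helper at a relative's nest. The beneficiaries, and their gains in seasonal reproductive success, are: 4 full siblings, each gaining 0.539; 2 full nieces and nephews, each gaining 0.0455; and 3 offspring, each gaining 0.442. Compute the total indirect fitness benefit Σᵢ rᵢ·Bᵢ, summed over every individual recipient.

1.76375

r to a full sibling = 1/2 (full sibs share both parents — two paths of length 2: r = 2·(1/2)^2 = 1/2).
r to a full niece or nephew = 1/4 (full aunt/uncle↔niece/nephew: two paths of length 3 through the shared grandparent pair: r = 2·(1/2)^3 = 1/4).
r to an offspring = 0.5 (one parent–offspring link: r = (1/2)^1 = 1/2).
Summing one r·B term per recipient: 4·0.5·0.539 + 2·0.25·0.0455 + 3·0.5·0.442 = 1.76375.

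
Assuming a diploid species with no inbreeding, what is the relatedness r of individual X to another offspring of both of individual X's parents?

Each parent–offspring link contributes a factor of 1/2, and independent paths through distinct common ancestors add.
Full sibs share both parents — two paths of length 2: r = 2·(1/2)^2 = 1/2.

0.5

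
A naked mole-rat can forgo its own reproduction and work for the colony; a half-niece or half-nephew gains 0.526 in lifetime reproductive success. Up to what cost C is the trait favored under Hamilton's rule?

0.06575

r to a half-niece or half-nephew = 0.125 (half-aunt/uncle↔niece/nephew: one path of length 3: r = (1/2)^3 = 1/8).
Hamilton's rule: n·r·B > C, so the trait is favored while C < n·r·B = 1·0.125·0.526 = 0.06575.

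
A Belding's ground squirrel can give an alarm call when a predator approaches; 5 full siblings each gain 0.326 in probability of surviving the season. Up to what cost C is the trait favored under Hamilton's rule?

r to a full sibling = 1/2 (full sibs share both parents — two paths of length 2: r = 2·(1/2)^2 = 1/2).
Hamilton's rule: n·r·B > C, so the trait is favored while C < n·r·B = 5·0.5·0.326 = 0.815.

0.815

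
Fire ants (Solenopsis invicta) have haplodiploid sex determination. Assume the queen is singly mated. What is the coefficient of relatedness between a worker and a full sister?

Haplodiploid full sisters inherit their father's entire haploid genome identically (contributing 1/2) and on average half of their mother's contribution (1/2 · 1/2 = 1/4); r = 1/2 + 1/4 = 3/4.

0.75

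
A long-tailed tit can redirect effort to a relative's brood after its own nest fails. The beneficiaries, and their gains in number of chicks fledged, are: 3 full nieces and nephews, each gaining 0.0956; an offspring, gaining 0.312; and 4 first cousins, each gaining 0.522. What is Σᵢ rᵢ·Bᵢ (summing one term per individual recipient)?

0.4887

r to a full niece or nephew = 0.25 (full aunt/uncle↔niece/nephew: two paths of length 3 through the shared grandparent pair: r = 2·(1/2)^3 = 1/4).
r to an offspring = 1/2 (one parent–offspring link: r = (1/2)^1 = 1/2).
r to a first cousin = 0.125 (first cousins share one grandparent pair — two paths of length 4: r = 2·(1/2)^4 = 1/8).
Summing one r·B term per recipient: 3·0.25·0.0956 + 1·0.5·0.312 + 4·0.125·0.522 = 0.4887.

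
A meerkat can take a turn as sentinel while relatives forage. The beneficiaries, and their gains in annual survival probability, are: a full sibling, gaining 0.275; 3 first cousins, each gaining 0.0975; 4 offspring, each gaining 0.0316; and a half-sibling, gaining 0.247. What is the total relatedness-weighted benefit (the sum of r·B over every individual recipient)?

0.2990125

r to a full sibling = 1/2 (full sibs share both parents — two paths of length 2: r = 2·(1/2)^2 = 1/2).
r to a first cousin = 1/8 (first cousins share one grandparent pair — two paths of length 4: r = 2·(1/2)^4 = 1/8).
r to an offspring = 0.5 (one parent–offspring link: r = (1/2)^1 = 1/2).
r to a half-sibling = 0.25 (half-sibs share one parent — one path of length 2: r = (1/2)^2 = 1/4).
Summing one r·B term per recipient: 1·0.5·0.275 + 3·0.125·0.0975 + 4·0.5·0.0316 + 1·0.25·0.247 = 0.2990125.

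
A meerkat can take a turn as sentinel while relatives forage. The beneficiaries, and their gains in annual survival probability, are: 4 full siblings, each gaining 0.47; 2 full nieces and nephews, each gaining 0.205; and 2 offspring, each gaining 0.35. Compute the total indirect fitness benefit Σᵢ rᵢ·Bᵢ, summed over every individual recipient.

1.3925

r to a full sibling = 1/2 (full sibs share both parents — two paths of length 2: r = 2·(1/2)^2 = 1/2).
r to a full niece or nephew = 0.25 (full aunt/uncle↔niece/nephew: two paths of length 3 through the shared grandparent pair: r = 2·(1/2)^3 = 1/4).
r to an offspring = 1/2 (one parent–offspring link: r = (1/2)^1 = 1/2).
Summing one r·B term per recipient: 4·0.5·0.47 + 2·0.25·0.205 + 2·0.5·0.35 = 1.3925.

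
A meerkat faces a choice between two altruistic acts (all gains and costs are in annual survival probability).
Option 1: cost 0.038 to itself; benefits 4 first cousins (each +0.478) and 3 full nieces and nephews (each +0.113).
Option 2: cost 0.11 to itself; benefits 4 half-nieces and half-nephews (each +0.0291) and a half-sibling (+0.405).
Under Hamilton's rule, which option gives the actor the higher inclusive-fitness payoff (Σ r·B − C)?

Option 1: r to a first cousin = 0.125.
Option 1: r to a full niece or nephew = 0.25.
Option 1: Σ r·B − C = (4·0.125·0.478 + 3·0.25·0.113) − 0.038 = 0.28575.
Option 2: r to a half-niece or half-nephew = 0.125.
Option 2: r to a half-sibling = 0.25.
Option 2: Σ r·B − C = (4·0.125·0.0291 + 1·0.25·0.405) − 0.11 = 0.0058.
Option 1 has the higher net inclusive-fitness payoff.

Option 1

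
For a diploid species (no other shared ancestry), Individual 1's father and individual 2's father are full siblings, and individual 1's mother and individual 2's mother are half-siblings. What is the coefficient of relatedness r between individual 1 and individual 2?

Independent pedigree routes through distinct common ancestors add.
Individual 1 and individual 2 are related in two ways: first cousins through their fathers (r = 1/8) and half first cousins through their mothers (r = 1/16).
r = 1/8 + 1/16 = 0.1875.

0.1875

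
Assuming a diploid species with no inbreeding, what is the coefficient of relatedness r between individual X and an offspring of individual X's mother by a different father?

Each parent–offspring link contributes a factor of 1/2, and independent paths through distinct common ancestors add.
Half-sibs share one parent — one path of length 2: r = (1/2)^2 = 1/4.

0.25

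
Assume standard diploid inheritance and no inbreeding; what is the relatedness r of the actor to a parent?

0.5

One parent–offspring link: r = (1/2)^1 = 1/2.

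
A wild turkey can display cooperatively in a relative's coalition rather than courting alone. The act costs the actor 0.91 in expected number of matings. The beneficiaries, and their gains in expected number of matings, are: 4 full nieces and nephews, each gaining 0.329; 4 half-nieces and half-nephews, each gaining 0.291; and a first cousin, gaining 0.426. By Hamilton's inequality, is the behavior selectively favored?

Hamilton's rule: the trait is favored when the sum of r·B over every recipient exceeds the actor's cost C.
r to a full niece or nephew = 1/4 (full aunt/uncle↔niece/nephew: two paths of length 3 through the shared grandparent pair: r = 2·(1/2)^3 = 1/4).
r to a half-niece or half-nephew = 0.125 (half-aunt/uncle↔niece/nephew: one path of length 3: r = (1/2)^3 = 1/8).
r to a first cousin = 0.125 (first cousins share one grandparent pair — two paths of length 4: r = 2·(1/2)^4 = 1/8).
Summing one r·B term per recipient: 4·0.25·0.329 + 4·0.125·0.291 + 1·0.125·0.426 = 0.52775.
0.52775 < 0.91: the indirect benefit is less than the cost.

No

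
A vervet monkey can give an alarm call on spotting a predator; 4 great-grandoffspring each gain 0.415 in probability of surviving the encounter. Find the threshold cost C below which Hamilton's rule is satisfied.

0.2075

r to a great-grandoffspring = 1/8 (three parent–offspring links: r = (1/2)^3 = 1/8).
Hamilton's rule: n·r·B > C, so the trait is favored while C < n·r·B = 4·0.125·0.415 = 0.2075.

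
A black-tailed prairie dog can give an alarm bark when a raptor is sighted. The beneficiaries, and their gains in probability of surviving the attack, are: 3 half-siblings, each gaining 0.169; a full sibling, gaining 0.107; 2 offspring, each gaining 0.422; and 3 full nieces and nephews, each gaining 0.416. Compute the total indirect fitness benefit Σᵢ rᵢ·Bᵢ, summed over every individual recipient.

r to a half-sibling = 1/4 (half-sibs share one parent — one path of length 2: r = (1/2)^2 = 1/4).
r to a full sibling = 1/2 (full sibs share both parents — two paths of length 2: r = 2·(1/2)^2 = 1/2).
r to an offspring = 0.5 (one parent–offspring link: r = (1/2)^1 = 1/2).
r to a full niece or nephew = 0.25 (full aunt/uncle↔niece/nephew: two paths of length 3 through the shared grandparent pair: r = 2·(1/2)^3 = 1/4).
Summing one r·B term per recipient: 3·0.25·0.169 + 1·0.5·0.107 + 2·0.5·0.422 + 3·0.25·0.416 = 0.91425.

0.91425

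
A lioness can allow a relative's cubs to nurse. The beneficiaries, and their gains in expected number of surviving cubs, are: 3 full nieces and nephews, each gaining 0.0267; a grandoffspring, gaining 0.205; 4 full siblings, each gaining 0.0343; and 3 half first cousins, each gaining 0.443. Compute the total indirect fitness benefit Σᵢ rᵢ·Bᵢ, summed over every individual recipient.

0.2229375

r to a full niece or nephew = 0.25 (full aunt/uncle↔niece/nephew: two paths of length 3 through the shared grandparent pair: r = 2·(1/2)^3 = 1/4).
r to a grandoffspring = 1/4 (two parent–offspring links: r = (1/2)^2 = 1/4).
r to a full sibling = 1/2 (full sibs share both parents — two paths of length 2: r = 2·(1/2)^2 = 1/2).
r to a half first cousin = 1/16 (half first cousins share one grandparent — one path of length 4: r = (1/2)^4 = 1/16).
Summing one r·B term per recipient: 3·0.25·0.0267 + 1·0.25·0.205 + 4·0.5·0.0343 + 3·0.0625·0.443 = 0.2229375.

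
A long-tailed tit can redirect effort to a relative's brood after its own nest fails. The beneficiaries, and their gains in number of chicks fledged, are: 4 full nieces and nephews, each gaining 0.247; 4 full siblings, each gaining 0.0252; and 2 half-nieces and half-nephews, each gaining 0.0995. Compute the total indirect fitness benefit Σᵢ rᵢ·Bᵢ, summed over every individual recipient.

0.322275

r to a full niece or nephew = 1/4 (full aunt/uncle↔niece/nephew: two paths of length 3 through the shared grandparent pair: r = 2·(1/2)^3 = 1/4).
r to a full sibling = 0.5 (full sibs share both parents — two paths of length 2: r = 2·(1/2)^2 = 1/2).
r to a half-niece or half-nephew = 1/8 (half-aunt/uncle↔niece/nephew: one path of length 3: r = (1/2)^3 = 1/8).
Summing one r·B term per recipient: 4·0.25·0.247 + 4·0.5·0.0252 + 2·0.125·0.0995 = 0.322275.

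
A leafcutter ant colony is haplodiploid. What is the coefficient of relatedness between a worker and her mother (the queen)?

One meiotic link between diploid queen and diploid daughter: r = 1/2.

0.5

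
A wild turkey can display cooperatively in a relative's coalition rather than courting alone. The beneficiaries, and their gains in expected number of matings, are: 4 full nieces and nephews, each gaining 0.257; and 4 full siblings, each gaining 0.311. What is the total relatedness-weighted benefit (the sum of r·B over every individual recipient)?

0.879

r to a full niece or nephew = 0.25 (full aunt/uncle↔niece/nephew: two paths of length 3 through the shared grandparent pair: r = 2·(1/2)^3 = 1/4).
r to a full sibling = 0.5 (full sibs share both parents — two paths of length 2: r = 2·(1/2)^2 = 1/2).
Summing one r·B term per recipient: 4·0.25·0.257 + 4·0.5·0.311 = 0.879.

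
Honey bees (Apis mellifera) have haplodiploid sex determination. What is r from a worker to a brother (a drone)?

0.25

Her haploid brother carries none of their father's genes and a random half of their mother's genome; that half matches the maternal half of her own genome with probability 1/2: r = 1/2 · 1/2 = 1/4.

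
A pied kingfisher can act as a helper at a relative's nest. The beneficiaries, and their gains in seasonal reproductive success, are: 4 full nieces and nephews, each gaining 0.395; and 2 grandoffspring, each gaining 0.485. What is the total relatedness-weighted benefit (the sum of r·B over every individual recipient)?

0.6375

r to a full niece or nephew = 0.25 (full aunt/uncle↔niece/nephew: two paths of length 3 through the shared grandparent pair: r = 2·(1/2)^3 = 1/4).
r to a grandoffspring = 0.25 (two parent–offspring links: r = (1/2)^2 = 1/4).
Summing one r·B term per recipient: 4·0.25·0.395 + 2·0.25·0.485 = 0.6375.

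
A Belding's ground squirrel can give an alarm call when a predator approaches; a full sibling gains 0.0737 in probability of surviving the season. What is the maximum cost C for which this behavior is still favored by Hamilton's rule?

0.03685

r to a full sibling = 0.5 (full sibs share both parents — two paths of length 2: r = 2·(1/2)^2 = 1/2).
Hamilton's rule: n·r·B > C, so the trait is favored while C < n·r·B = 1·0.5·0.0737 = 0.03685.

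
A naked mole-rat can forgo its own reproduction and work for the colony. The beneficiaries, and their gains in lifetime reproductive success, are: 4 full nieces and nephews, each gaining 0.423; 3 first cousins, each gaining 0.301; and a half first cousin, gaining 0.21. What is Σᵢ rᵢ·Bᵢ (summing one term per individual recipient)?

0.549

r to a full niece or nephew = 0.25 (full aunt/uncle↔niece/nephew: two paths of length 3 through the shared grandparent pair: r = 2·(1/2)^3 = 1/4).
r to a first cousin = 0.125 (first cousins share one grandparent pair — two paths of length 4: r = 2·(1/2)^4 = 1/8).
r to a half first cousin = 1/16 (half first cousins share one grandparent — one path of length 4: r = (1/2)^4 = 1/16).
Summing one r·B term per recipient: 4·0.25·0.423 + 3·0.125·0.301 + 1·0.0625·0.21 = 0.549.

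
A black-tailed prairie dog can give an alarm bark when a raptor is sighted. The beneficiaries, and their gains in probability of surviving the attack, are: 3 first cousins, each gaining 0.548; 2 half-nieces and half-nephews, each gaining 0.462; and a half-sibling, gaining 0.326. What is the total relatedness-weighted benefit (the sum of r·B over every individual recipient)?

r to a first cousin = 0.125 (first cousins share one grandparent pair — two paths of length 4: r = 2·(1/2)^4 = 1/8).
r to a half-niece or half-nephew = 0.125 (half-aunt/uncle↔niece/nephew: one path of length 3: r = (1/2)^3 = 1/8).
r to a half-sibling = 0.25 (half-sibs share one parent — one path of length 2: r = (1/2)^2 = 1/4).
Summing one r·B term per recipient: 3·0.125·0.548 + 2·0.125·0.462 + 1·0.25·0.326 = 0.4025.

0.4025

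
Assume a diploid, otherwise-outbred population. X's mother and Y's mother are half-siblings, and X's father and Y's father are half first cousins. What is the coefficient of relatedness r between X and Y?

0.078125

Relatedness sums over independent paths through distinct common ancestors.
X and Y are related in two ways: half first cousins through their mothers (r = 1/16) and half second cousins through their fathers (r = 1/64).
r = 1/16 + 1/64 = 5/64 = 0.078125.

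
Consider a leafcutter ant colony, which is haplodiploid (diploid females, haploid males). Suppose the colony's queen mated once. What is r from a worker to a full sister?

0.75

Haplodiploid full sisters inherit their father's entire haploid genome identically (contributing 1/2) and on average half of their mother's contribution (1/2 · 1/2 = 1/4); r = 1/2 + 1/4 = 3/4.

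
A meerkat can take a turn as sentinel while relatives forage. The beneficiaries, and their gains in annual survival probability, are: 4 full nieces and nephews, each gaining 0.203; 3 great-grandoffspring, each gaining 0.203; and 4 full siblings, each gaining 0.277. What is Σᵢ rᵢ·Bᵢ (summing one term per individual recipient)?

0.833125

r to a full niece or nephew = 1/4 (full aunt/uncle↔niece/nephew: two paths of length 3 through the shared grandparent pair: r = 2·(1/2)^3 = 1/4).
r to a great-grandoffspring = 0.125 (three parent–offspring links: r = (1/2)^3 = 1/8).
r to a full sibling = 0.5 (full sibs share both parents — two paths of length 2: r = 2·(1/2)^2 = 1/2).
Summing one r·B term per recipient: 4·0.25·0.203 + 3·0.125·0.203 + 4·0.5·0.277 = 0.833125.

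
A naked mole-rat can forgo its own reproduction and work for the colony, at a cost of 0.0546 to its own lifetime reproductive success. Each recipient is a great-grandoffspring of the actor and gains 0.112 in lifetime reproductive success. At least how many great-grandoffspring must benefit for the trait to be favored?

r to a great-grandoffspring = 1/8 (three parent–offspring links: r = (1/2)^3 = 1/8).
Hamilton's rule: n·r·B > C  ⇒  n > C/(r·B) = 0.0546/(0.125·0.112) = 3.9.
The smallest integer exceeding 3.9 is 4.

4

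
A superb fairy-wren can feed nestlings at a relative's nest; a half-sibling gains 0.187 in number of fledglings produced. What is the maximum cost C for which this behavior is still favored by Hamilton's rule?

r to a half-sibling = 0.25 (half-sibs share one parent — one path of length 2: r = (1/2)^2 = 1/4).
Hamilton's rule: n·r·B > C, so the trait is favored while C < n·r·B = 1·0.25·0.187 = 0.04675.

0.04675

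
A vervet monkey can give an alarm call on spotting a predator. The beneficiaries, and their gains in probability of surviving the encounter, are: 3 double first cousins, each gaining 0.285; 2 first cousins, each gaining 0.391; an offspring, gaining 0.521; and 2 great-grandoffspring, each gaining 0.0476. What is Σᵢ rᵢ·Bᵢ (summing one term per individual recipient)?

r to a double first cousin = 0.25 (double first cousins share both grandparent pairs — four paths of length 4: r = 4·(1/2)^4 = 1/4).
r to a first cousin = 0.125 (first cousins share one grandparent pair — two paths of length 4: r = 2·(1/2)^4 = 1/8).
r to an offspring = 0.5 (one parent–offspring link: r = (1/2)^1 = 1/2).
r to a great-grandoffspring = 0.125 (three parent–offspring links: r = (1/2)^3 = 1/8).
Summing one r·B term per recipient: 3·0.25·0.285 + 2·0.125·0.391 + 1·0.5·0.521 + 2·0.125·0.0476 = 0.5839.

0.5839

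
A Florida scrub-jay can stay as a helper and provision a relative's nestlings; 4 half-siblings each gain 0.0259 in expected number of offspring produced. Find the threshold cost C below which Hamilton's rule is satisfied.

r to a half-sibling = 1/4 (half-sibs share one parent — one path of length 2: r = (1/2)^2 = 1/4).
Hamilton's rule: n·r·B > C, so the trait is favored while C < n·r·B = 4·0.25·0.0259 = 0.0259.

0.0259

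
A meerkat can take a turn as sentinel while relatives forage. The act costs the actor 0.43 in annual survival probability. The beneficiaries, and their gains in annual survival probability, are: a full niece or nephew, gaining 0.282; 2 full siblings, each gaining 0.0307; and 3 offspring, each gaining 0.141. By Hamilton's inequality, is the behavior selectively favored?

No

Hamilton's rule: the trait is favored when the sum of r·B over every recipient exceeds the actor's cost C.
r to a full niece or nephew = 0.25 (full aunt/uncle↔niece/nephew: two paths of length 3 through the shared grandparent pair: r = 2·(1/2)^3 = 1/4).
r to a full sibling = 1/2 (full sibs share both parents — two paths of length 2: r = 2·(1/2)^2 = 1/2).
r to an offspring = 0.5 (one parent–offspring link: r = (1/2)^1 = 1/2).
Summing one r·B term per recipient: 1·0.25·0.282 + 2·0.5·0.0307 + 3·0.5·0.141 = 0.3127.
0.3127 < 0.43: the indirect benefit is less than the cost.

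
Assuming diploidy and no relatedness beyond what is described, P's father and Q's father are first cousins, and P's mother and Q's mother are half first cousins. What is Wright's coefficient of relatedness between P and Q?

0.046875

Relatedness sums over independent paths through distinct common ancestors.
P and Q are related in two ways: second cousins through their fathers (r = 1/32) and half second cousins through their mothers (r = 1/64).
r = 1/32 + 1/64 = 3/64 = 0.046875.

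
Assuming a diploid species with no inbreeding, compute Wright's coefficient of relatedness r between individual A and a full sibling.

Full sibs share both parents — two paths of length 2: r = 2·(1/2)^2 = 1/2.

0.5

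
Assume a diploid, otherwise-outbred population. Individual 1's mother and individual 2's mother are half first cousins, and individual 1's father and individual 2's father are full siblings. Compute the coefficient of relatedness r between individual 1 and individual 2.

0.140625

Relatedness sums over independent paths through distinct common ancestors.
Individual 1 and individual 2 are related in two ways: half second cousins through their mothers (r = 1/64) and first cousins through their fathers (r = 1/8).
r = 1/64 + 1/8 = 0.140625.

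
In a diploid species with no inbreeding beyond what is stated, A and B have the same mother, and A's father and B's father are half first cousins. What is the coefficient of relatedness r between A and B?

0.265625

Independent pedigree routes through distinct common ancestors add.
A and B are related in two ways: half-sibs through their shared mother (r = 1/4) and half second cousins through their fathers (r = 1/64).
r = 1/4 + 1/64 = 0.265625.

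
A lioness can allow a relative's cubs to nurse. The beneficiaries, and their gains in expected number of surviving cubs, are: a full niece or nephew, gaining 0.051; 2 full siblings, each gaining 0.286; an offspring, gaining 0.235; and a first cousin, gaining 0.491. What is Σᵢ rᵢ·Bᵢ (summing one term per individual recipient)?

r to a full niece or nephew = 0.25 (full aunt/uncle↔niece/nephew: two paths of length 3 through the shared grandparent pair: r = 2·(1/2)^3 = 1/4).
r to a full sibling = 0.5 (full sibs share both parents — two paths of length 2: r = 2·(1/2)^2 = 1/2).
r to an offspring = 1/2 (one parent–offspring link: r = (1/2)^1 = 1/2).
r to a first cousin = 1/8 (first cousins share one grandparent pair — two paths of length 4: r = 2·(1/2)^4 = 1/8).
Summing one r·B term per recipient: 1·0.25·0.051 + 2·0.5·0.286 + 1·0.5·0.235 + 1·0.125·0.491 = 0.477625.

0.477625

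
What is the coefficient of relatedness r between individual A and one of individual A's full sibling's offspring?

Each parent–offspring link contributes a factor of 1/2, and independent paths through distinct common ancestors add.
Full aunt/uncle↔niece/nephew: two paths of length 3 through the shared grandparent pair: r = 2·(1/2)^3 = 1/4.

0.25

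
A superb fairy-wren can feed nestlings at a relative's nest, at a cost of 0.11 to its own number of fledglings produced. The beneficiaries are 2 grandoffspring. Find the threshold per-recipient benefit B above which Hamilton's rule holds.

0.22

r to a grandoffspring = 1/4 (two parent–offspring links: r = (1/2)^2 = 1/4).
Hamilton's rule with n recipients of equal r: n·r·B > C, so B > C/(n·r) = 0.11/(2·0.25) = 0.22.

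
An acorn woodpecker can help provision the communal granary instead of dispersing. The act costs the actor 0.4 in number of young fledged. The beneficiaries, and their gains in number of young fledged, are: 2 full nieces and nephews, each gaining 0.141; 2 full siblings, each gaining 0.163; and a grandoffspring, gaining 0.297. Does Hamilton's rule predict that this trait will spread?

Hamilton's rule: the trait is favored when the sum of r·B over every recipient exceeds the actor's cost C.
r to a full niece or nephew = 1/4 (full aunt/uncle↔niece/nephew: two paths of length 3 through the shared grandparent pair: r = 2·(1/2)^3 = 1/4).
r to a full sibling = 1/2 (full sibs share both parents — two paths of length 2: r = 2·(1/2)^2 = 1/2).
r to a grandoffspring = 1/4 (two parent–offspring links: r = (1/2)^2 = 1/4).
Summing one r·B term per recipient: 2·0.25·0.141 + 2·0.5·0.163 + 1·0.25·0.297 = 0.30775.
0.30775 < 0.4: the indirect benefit is less than the cost.

No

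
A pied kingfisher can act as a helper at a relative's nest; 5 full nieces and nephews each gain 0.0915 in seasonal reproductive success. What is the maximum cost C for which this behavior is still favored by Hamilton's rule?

r to a full niece or nephew = 0.25 (full aunt/uncle↔niece/nephew: two paths of length 3 through the shared grandparent pair: r = 2·(1/2)^3 = 1/4).
Hamilton's rule: n·r·B > C, so the trait is favored while C < n·r·B = 5·0.25·0.0915 = 0.114375.

0.114375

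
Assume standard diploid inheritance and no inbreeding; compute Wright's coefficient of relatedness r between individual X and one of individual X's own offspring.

Each parent–offspring link contributes a factor of 1/2, and independent paths through distinct common ancestors add.
One parent–offspring link: r = (1/2)^1 = 1/2.

0.5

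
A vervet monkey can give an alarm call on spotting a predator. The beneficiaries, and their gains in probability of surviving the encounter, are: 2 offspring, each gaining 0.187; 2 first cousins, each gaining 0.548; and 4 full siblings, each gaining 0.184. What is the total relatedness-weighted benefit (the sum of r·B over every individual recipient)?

0.692

r to an offspring = 1/2 (one parent–offspring link: r = (1/2)^1 = 1/2).
r to a first cousin = 1/8 (first cousins share one grandparent pair — two paths of length 4: r = 2·(1/2)^4 = 1/8).
r to a full sibling = 0.5 (full sibs share both parents — two paths of length 2: r = 2·(1/2)^2 = 1/2).
Summing one r·B term per recipient: 2·0.5·0.187 + 2·0.125·0.548 + 4·0.5·0.184 = 0.692.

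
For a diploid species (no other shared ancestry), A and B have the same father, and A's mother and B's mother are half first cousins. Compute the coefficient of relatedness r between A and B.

0.265625

Wright's path rule: contributions from independent ancestry routes add.
A and B are related in two ways: half-sibs through their shared father (r = 1/4) and half second cousins through their mothers (r = 1/64).
r = 1/4 + 1/64 = 17/64 = 0.265625.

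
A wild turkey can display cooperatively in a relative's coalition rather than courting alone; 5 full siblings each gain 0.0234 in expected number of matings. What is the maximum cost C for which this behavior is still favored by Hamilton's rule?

0.0585

r to a full sibling = 1/2 (full sibs share both parents — two paths of length 2: r = 2·(1/2)^2 = 1/2).
Hamilton's rule: n·r·B > C, so the trait is favored while C < n·r·B = 5·0.5·0.0234 = 0.0585.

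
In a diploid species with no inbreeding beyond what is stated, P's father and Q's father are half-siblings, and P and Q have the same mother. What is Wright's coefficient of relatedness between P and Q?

Wright's path rule: contributions from independent ancestry routes add.
P and Q are related in two ways: half first cousins through their fathers (r = 1/16) and half-sibs through their shared mother (r = 1/4).
r = 1/16 + 1/4 = 5/16 = 0.3125.

0.3125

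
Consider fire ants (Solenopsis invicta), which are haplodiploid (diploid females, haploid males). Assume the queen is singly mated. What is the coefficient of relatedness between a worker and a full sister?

Haplodiploid full sisters inherit their father's entire haploid genome identically (contributing 1/2) and on average half of their mother's contribution (1/2 · 1/2 = 1/4); r = 1/2 + 1/4 = 3/4.

0.75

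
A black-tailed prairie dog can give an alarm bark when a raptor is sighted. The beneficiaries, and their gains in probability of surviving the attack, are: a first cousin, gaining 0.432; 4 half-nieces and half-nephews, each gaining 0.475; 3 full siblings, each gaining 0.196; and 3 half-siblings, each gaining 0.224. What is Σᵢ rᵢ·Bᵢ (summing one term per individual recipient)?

0.7535

r to a first cousin = 0.125 (first cousins share one grandparent pair — two paths of length 4: r = 2·(1/2)^4 = 1/8).
r to a half-niece or half-nephew = 1/8 (half-aunt/uncle↔niece/nephew: one path of length 3: r = (1/2)^3 = 1/8).
r to a full sibling = 0.5 (full sibs share both parents — two paths of length 2: r = 2·(1/2)^2 = 1/2).
r to a half-sibling = 1/4 (half-sibs share one parent — one path of length 2: r = (1/2)^2 = 1/4).
Summing one r·B term per recipient: 1·0.125·0.432 + 4·0.125·0.475 + 3·0.5·0.196 + 3·0.25·0.224 = 0.7535.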